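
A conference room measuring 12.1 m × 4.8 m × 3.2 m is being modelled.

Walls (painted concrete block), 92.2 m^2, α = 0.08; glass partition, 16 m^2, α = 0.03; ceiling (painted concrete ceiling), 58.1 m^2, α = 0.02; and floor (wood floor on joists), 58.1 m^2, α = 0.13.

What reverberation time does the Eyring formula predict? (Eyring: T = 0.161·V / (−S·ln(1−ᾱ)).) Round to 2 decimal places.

1.74 seconds

Total surface area S = 92.2 + 16 + 58.1 + 58.1 = 224.4 m^2.
Σ(Sᵢαᵢ) = 92.2×0.08 + 16×0.03 + 58.1×0.02 + 58.1×0.13 = 16.571.
Mean coefficient ᾱ = A/S = 0.0738.
Eyring denominator: −S ln(1−ᾱ) = 17.204.
V = 12.1 × 4.8 × 3.2 = 185.856 m³.
T = 0.161·V/[−S·ln(1−ᾱ)] = 0.161·185.856/17.204 = 1.74 s.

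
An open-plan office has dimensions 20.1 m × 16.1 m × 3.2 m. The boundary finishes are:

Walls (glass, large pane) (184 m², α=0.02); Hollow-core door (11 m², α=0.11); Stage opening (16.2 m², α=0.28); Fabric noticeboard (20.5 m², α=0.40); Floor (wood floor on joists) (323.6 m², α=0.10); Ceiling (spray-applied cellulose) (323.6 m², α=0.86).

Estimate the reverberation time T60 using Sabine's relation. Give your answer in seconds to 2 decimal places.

Total absorption A = 184*0.02 + 11*0.11 + 16.2*0.28 + 20.5*0.40 + 323.6*0.10 + 323.6*0.86
  = 3.680 + 1.210 + 4.536 + 8.200 + 32.360 + 278.296 = 328.282 m² sabins.
Room volume: 1035.552 m³.
T = 0.161 V/A = 0.161·1035.552/328.282 = 0.51 s.

0.51 sec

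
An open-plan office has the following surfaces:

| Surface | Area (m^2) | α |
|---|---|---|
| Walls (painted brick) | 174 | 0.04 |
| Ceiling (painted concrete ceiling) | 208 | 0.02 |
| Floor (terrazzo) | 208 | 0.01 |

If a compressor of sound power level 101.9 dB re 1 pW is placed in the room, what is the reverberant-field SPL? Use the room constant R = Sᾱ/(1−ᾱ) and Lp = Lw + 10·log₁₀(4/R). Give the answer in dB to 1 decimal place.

A = 13.200 sabins; S = 590.0 m^2.
ᾱ = 13.200/590.0 = 0.0224; R = Sᾱ/(1−ᾱ) = 13.200/(1−0.0224) = 13.502 m^2.
Lp = Lw + 10 log₁₀(4/R) = 101.9 -5.28 = 96.6 dB.

96.6 dB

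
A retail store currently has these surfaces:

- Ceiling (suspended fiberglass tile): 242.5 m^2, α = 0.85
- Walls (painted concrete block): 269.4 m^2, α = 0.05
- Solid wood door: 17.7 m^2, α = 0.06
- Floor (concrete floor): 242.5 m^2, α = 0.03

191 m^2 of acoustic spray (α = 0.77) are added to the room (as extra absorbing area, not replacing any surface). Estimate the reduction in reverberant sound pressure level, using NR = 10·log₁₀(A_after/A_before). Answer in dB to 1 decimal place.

2.2 dB

Equivalent absorption area: A_before = 242.5×0.85 + 269.4×0.05 + 17.7×0.06 + 242.5×0.03 = 227.932 m^2.
Added absorption = 191 × 0.77 = 147.070 sabins.
A_after = 227.932 + 147.070 = 375.002 sabins.
NR = 10·log₁₀(375.002/227.932) = 2.2 dB.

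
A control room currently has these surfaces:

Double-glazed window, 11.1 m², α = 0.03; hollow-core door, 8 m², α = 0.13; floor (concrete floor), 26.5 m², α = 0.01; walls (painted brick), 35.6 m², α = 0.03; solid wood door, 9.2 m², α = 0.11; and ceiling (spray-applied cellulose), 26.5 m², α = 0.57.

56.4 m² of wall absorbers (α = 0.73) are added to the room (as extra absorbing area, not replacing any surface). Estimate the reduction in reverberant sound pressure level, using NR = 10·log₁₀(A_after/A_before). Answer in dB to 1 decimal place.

5.0 dB

A_before = Σ Sᵢαᵢ = 11.1*0.03 + 8*0.13 + 26.5*0.01 + 35.6*0.03 + 9.2*0.11 + 26.5*0.57 = 18.823 sabins.
Added absorption = 56.4 × 0.73 = 41.172 sabins.
A_after = 18.823 + 41.172 = 59.995 sabins.
NR = 10·log₁₀(59.995/18.823) = 5.0 dB.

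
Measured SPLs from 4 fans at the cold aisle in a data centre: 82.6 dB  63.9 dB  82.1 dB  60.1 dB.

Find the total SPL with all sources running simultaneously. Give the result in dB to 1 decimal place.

85.4 dB

Converting to relative power and adding: 10^(82.6/10) + 10^(63.9/10) + 10^(82.1/10) + 10^(60.1/10) = 3.476e+08.
L_total = 10·log₁₀(3.476e+08) = 85.4 dB.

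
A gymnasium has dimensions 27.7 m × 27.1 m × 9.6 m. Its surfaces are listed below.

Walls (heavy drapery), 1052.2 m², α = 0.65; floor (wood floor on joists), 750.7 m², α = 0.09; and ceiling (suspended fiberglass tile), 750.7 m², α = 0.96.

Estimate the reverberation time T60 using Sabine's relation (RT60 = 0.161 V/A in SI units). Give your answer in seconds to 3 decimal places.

Total absorption A = 1052.2·0.65 + 750.7·0.09 + 750.7·0.96
  = 683.930 + 67.563 + 720.672 = 1472.165 m² sabins.
V = 27.7·27.1·9.6 = 7206.432 m³.
Sabine: RT60 = 0.161 × 7206.432 / 1472.165 = 0.788 s.

0.788 s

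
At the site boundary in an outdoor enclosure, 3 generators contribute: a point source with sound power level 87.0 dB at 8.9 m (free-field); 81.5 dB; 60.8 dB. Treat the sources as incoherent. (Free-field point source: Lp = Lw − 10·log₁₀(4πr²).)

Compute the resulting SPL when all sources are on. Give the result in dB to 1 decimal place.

Source at 8.9 m: Lp = 87.0 − 10·log₁₀(4π·8.9²) = 87.0 − 10·log₁₀(995.382) = 57.0 dB.
Σ 10^(Lᵢ/10) = 1.43e+08.
Back to dB: 10·log₁₀ Σ = 81.6 dB.

81.6 dB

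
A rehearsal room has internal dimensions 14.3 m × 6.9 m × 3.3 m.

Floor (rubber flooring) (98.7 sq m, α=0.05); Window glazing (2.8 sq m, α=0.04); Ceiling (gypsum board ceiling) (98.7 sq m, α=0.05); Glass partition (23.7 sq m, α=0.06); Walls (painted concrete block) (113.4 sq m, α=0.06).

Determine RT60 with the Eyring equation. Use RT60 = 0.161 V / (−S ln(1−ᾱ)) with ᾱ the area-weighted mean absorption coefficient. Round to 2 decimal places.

S = Σ Sᵢ = 337.3 sq m.
Absorption A = 98.7·0.05 + 2.8·0.04 + 98.7·0.05 + 23.7·0.06 + 113.4·0.06 = 18.208 sabins.
Mean coefficient ᾱ = A/S = 0.0540.
−S·ln(1−ᾱ) = −337.3 × ln(1 − 0.0540) = 18.724.
V = 14.3 × 6.9 × 3.3 = 325.611 m³.
RT60 = 0.161 × 325.611 / 18.724 = 2.80 s.

2.80 s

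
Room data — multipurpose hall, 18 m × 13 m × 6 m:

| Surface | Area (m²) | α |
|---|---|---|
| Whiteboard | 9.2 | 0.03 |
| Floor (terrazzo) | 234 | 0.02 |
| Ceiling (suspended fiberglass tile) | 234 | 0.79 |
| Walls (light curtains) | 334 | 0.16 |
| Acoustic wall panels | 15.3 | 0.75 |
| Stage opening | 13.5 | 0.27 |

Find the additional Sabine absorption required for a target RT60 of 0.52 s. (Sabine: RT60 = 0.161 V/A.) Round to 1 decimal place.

A₁ = Σ Sᵢαᵢ = 9.2×0.03 + 234×0.02 + 234×0.79 + 334×0.16 + 15.3×0.75 + 13.5×0.27 = 258.376 sabins.
Target A₂ = 0.161·1404/0.52 = 434.700 sabins (V = 1404 m³).
ΔA = A₂ − A₁ = 434.700 − 258.376 = 176.3 sabins.

176.3 sabins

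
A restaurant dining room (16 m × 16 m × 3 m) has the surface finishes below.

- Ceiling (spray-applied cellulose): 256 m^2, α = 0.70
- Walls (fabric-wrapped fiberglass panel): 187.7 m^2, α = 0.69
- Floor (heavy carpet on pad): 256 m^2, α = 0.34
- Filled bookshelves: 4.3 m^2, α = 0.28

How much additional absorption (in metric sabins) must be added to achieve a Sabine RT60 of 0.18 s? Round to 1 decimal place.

A₁ = Σ Sᵢαᵢ = 256*0.70 + 187.7*0.69 + 256*0.34 + 4.3*0.28 = 396.957 sabins.
For T = 0.18 s, need A₂ = 0.161·V/T = 0.161·768/0.18 = 686.933 sabins.
ΔA = A₂ − A₁ = 686.933 − 396.957 = 290.0 sabins.

290.0 sabins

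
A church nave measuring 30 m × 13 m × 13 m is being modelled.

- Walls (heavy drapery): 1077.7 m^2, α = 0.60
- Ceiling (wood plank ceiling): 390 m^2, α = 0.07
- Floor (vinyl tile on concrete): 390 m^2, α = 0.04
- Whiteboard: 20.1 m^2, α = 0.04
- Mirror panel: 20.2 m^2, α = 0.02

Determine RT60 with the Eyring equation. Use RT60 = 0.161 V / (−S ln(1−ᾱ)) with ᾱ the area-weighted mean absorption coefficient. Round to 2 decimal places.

0.95 s

Total surface area S = 1077.7 + 390 + 390 + 20.1 + 20.2 = 1898.0 m^2.
Absorption A = 1077.7·0.60 + 390·0.07 + 390·0.04 + 20.1·0.04 + 20.2·0.02 = 690.728 sabins.
Mean coefficient ᾱ = A/S = 0.3639.
Eyring denominator: −S ln(1−ᾱ) = 858.654.
V = 30 × 13 × 13 = 5070 m³.
RT60 = 0.161 × 5070 / 858.654 = 0.95 s.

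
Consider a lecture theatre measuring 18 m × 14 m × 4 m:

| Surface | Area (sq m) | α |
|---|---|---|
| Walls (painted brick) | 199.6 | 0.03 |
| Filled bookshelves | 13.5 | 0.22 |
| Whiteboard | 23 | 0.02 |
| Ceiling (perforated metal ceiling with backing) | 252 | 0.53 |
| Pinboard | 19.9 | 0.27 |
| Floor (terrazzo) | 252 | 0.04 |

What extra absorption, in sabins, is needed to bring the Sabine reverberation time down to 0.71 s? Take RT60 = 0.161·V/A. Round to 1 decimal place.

A₁ = Σ Sᵢαᵢ = 199.6·0.03 + 13.5·0.22 + 23·0.02 + 252·0.53 + 19.9·0.27 + 252·0.04 = 158.431 sabins.
For T = 0.71 s, need A₂ = 0.161·V/T = 0.161·1008/0.71 = 228.575 sabins.
Shortfall: 228.575 − 158.431 = 70.1 sabins.

70.1 sabins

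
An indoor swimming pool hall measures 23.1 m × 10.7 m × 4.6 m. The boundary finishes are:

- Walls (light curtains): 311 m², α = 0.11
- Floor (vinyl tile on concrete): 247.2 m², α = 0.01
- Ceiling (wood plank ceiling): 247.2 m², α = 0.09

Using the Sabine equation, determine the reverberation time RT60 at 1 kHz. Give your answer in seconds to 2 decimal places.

3.11 seconds

Equivalent absorption area: A = 311*0.11 + 247.2*0.01 + 247.2*0.09 = 58.930 m².
Volume V = 23.1 × 10.7 × 4.6 = 1136.982 m³.
RT60 = 0.161 · V / A = 0.161 × 1136.982 / 58.930 = 3.11 s.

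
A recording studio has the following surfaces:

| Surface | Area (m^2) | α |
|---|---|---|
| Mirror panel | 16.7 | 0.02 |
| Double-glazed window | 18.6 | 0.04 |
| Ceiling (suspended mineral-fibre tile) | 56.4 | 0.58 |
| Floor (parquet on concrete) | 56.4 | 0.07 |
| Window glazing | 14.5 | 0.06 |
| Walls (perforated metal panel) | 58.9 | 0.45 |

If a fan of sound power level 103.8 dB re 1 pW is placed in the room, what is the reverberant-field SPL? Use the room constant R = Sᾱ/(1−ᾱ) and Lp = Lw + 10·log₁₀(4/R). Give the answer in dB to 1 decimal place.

A = 65.113 sabins; S = 221.5 m^2.
ᾱ = 0.2940, so room constant R = A/(1−ᾱ) = 92.228 m^2.
Lp = 103.8 + 10·log₁₀(4/92.228) = 103.8 + (-13.63) = 90.2 dB.

90.2 dB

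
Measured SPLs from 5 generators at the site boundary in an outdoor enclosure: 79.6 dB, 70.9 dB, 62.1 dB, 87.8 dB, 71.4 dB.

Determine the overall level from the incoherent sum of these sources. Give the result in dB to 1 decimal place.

88.6 dB

Converting to relative power and adding: 10^(79.6/10) + 10^(70.9/10) + 10^(62.1/10) + 10^(87.8/10) + 10^(71.4/10) = 7.215e+08.
Combined level = 10 log₁₀(7.215e+08) = 88.6 dB.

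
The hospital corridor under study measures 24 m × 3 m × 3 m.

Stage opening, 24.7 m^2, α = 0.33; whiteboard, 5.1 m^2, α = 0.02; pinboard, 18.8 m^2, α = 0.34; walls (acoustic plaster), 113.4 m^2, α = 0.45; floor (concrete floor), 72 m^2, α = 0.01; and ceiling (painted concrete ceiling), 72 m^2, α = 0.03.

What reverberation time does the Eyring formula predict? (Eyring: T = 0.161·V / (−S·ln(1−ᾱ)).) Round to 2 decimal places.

Total surface area S = 24.7 + 5.1 + 18.8 + 113.4 + 72 + 72 = 306.0 m^2.
Σ(Sᵢαᵢ) = 24.7·0.33 + 5.1·0.02 + 18.8·0.34 + 113.4·0.45 + 72·0.01 + 72·0.03 = 68.555.
Mean coefficient ᾱ = A/S = 0.2240.
−S·ln(1−ᾱ) = −306.0 × ln(1 − 0.2240) = 77.602.
V = 24 × 3 × 3 = 216 m³.
RT60 = 0.161 × 216 / 77.602 = 0.45 s.

0.45 sec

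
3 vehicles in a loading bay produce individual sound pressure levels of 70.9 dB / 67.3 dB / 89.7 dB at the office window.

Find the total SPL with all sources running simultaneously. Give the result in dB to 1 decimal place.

89.8 dB

Sum in the linear (power) domain: Σ 10^(Lᵢ/10) = 10^(70.9/10) + 10^(67.3/10) + 10^(89.7/10) = 9.509e+08.
Back to dB: 10·log₁₀ Σ = 89.8 dB.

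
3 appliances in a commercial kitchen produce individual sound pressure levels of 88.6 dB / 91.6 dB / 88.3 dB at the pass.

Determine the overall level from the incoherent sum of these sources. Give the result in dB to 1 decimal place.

Sum in the linear (power) domain: Σ 10^(Lᵢ/10) = 10^(88.6/10) + 10^(91.6/10) + 10^(88.3/10) = 2.846e+09.
Combined level = 10 log₁₀(2.846e+09) = 94.5 dB.

94.5 dB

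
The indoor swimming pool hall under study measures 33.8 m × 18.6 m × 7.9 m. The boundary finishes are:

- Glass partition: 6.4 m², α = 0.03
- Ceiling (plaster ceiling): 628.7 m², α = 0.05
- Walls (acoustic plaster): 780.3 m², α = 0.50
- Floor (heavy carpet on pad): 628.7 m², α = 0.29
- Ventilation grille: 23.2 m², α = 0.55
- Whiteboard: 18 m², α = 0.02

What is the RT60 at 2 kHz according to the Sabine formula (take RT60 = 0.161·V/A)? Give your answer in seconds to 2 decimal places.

Summing Sᵢαᵢ: 0.192 + 31.435 + 390.150 + 182.323 + 12.760 + 0.360 → A = 617.220 sabins.
Room volume: 4966.572 m³.
RT60 = 0.161 · V / A = 0.161 × 4966.572 / 617.220 = 1.30 s.

1.30 s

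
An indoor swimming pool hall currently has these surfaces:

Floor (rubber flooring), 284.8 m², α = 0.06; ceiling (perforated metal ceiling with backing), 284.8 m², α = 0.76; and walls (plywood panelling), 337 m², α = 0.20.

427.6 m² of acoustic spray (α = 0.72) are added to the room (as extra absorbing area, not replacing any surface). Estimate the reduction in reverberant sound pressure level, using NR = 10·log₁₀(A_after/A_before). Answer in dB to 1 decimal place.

3.1 dB

Total absorption A_before = 284.8·0.06 + 284.8·0.76 + 337·0.20
  = 17.088 + 216.448 + 67.400 = 300.936 m² sabins.
Treatment contributes 427.6·0.72 = 307.872 sabins.
A_after = 300.936 + 307.872 = 608.808 sabins.
Reduction = 10 log₁₀(A_after/A_before) = 10 log₁₀(2.0230) = 3.1 dB.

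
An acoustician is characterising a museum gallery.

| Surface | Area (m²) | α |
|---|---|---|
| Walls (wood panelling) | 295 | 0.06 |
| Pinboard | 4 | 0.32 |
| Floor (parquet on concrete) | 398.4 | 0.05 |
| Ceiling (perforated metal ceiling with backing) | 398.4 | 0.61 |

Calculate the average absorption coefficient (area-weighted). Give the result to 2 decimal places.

0.26

S = Σ Sᵢ = 295 + 4 + 398.4 + 398.4 = 1095.8 m².
Σ(Sᵢαᵢ) = 295*0.06 + 4*0.32 + 398.4*0.05 + 398.4*0.61 = 281.924.
ᾱ = A/S = 0.26.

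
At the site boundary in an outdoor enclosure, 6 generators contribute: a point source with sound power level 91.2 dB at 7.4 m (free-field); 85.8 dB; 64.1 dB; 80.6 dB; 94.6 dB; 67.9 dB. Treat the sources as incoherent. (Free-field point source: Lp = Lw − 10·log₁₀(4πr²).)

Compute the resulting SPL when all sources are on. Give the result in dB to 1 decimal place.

Source at 7.4 m: Lp = 91.2 − 10·log₁₀(4π·7.4²) = 91.2 − 10·log₁₀(688.134) = 62.8 dB.
Converting to relative power and adding: 10^(62.8/10) + 10^(85.8/10) + 10^(64.1/10) + 10^(80.6/10) + 10^(94.6/10) + 10^(67.9/10) = 3.39e+09.
Combined level = 10 log₁₀(3.39e+09) = 95.3 dB.

95.3 dB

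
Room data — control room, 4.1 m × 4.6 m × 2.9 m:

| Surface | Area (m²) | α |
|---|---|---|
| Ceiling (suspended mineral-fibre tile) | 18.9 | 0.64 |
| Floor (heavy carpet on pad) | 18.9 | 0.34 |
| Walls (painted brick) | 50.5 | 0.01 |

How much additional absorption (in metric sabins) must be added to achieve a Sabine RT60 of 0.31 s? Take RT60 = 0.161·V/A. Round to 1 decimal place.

9.4 sabins

Equivalent absorption area: A₁ = 18.9*0.64 + 18.9*0.34 + 50.5*0.01 = 19.027 m².
V = 54.694 m³. Required absorption A₂ = 0.161 × 54.694 / 0.31 = 28.406 sabins.
Shortfall: 28.406 − 19.027 = 9.4 sabins.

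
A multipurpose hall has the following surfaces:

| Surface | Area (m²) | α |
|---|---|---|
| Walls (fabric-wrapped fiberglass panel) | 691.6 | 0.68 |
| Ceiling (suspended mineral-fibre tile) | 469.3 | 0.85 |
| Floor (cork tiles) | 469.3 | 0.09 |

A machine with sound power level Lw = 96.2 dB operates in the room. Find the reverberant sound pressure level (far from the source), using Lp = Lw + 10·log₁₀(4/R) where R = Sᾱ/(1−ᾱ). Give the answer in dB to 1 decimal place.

A = 911.430 sabins; S = 1630.2 m².
ᾱ = 911.430/1630.2 = 0.5591; R = Sᾱ/(1−ᾱ) = 911.430/(1−0.5591) = 2067.203 m².
Lp = Lw + 10 log₁₀(4/R) = 96.2 -27.13 = 69.1 dB.

69.1 dB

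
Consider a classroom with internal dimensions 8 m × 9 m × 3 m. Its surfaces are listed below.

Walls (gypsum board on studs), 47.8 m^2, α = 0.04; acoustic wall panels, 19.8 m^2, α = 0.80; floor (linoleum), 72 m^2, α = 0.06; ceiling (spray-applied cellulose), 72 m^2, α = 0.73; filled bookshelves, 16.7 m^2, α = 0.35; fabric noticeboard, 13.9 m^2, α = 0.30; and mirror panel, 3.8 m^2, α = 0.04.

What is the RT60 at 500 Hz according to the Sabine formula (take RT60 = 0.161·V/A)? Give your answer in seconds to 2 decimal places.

Total absorption A = 47.8×0.04 + 19.8×0.80 + 72×0.06 + 72×0.73 + 16.7×0.35 + 13.9×0.30 + 3.8×0.04
  = 1.912 + 15.840 + 4.320 + 52.560 + 5.845 + 4.170 + 0.152 = 84.799 m^2 sabins.
Room volume: 216 m³.
Sabine: RT60 = 0.161 × 216 / 84.799 = 0.41 s.

0.41 seconds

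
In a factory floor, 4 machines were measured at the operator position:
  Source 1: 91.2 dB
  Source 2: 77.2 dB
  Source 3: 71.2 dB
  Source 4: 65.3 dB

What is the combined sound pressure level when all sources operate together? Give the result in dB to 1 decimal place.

Sum in the linear (power) domain: Σ 10^(Lᵢ/10) = 10^(91.2/10) + 10^(77.2/10) + 10^(71.2/10) + 10^(65.3/10) = 1.387e+09.
L_total = 10·log₁₀(1.387e+09) = 91.4 dB.

91.4 dB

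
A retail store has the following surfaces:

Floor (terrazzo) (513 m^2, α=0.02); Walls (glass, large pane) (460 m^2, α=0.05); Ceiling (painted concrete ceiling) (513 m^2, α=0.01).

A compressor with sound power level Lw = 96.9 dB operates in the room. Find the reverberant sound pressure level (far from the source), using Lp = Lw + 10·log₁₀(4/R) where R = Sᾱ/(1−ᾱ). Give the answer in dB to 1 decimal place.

A = 38.390 sabins; S = 1486.0 m^2.
ᾱ = 0.0258, so room constant R = A/(1−ᾱ) = 39.407 m^2.
Lp = 96.9 + 10·log₁₀(4/39.407) = 96.9 + (-9.94) = 87.0 dB.

87.0 dB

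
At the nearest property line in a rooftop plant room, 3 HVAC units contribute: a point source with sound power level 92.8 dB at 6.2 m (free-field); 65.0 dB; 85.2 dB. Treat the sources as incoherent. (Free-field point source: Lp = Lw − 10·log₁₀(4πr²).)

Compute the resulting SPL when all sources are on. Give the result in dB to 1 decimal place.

85.3 dB

Source at 6.2 m: Lp = 92.8 − 10·log₁₀(4π·6.2²) = 92.8 − 10·log₁₀(483.051) = 66.0 dB.
Σ 10^(Lᵢ/10) = 3.383e+08.
L_total = 10·log₁₀(3.383e+08) = 85.3 dB.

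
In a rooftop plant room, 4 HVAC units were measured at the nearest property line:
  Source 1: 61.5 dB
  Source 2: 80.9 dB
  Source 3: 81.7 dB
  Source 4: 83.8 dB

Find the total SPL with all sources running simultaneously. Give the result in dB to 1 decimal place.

87.1 dB

Converting to relative power and adding: 10^(61.5/10) + 10^(80.9/10) + 10^(81.7/10) + 10^(83.8/10) = 5.122e+08.
L_total = 10·log₁₀(5.122e+08) = 87.1 dB.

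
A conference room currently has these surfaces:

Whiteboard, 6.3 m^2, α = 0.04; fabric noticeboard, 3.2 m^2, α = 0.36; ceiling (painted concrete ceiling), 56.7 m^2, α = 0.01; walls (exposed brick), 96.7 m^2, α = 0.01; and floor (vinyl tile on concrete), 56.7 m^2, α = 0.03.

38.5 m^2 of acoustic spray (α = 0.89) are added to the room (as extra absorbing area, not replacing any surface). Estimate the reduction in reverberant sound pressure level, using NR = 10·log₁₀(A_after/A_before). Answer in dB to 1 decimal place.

9.2 dB

Total absorption A_before = 6.3*0.04 + 3.2*0.36 + 56.7*0.01 + 96.7*0.01 + 56.7*0.03
  = 0.252 + 1.152 + 0.567 + 0.967 + 1.701 = 4.639 m^2 sabins.
Treatment contributes 38.5·0.89 = 34.265 sabins.
A_after = 4.639 + 34.265 = 38.904 sabins.
Reduction = 10 log₁₀(A_after/A_before) = 10 log₁₀(8.3863) = 9.2 dB.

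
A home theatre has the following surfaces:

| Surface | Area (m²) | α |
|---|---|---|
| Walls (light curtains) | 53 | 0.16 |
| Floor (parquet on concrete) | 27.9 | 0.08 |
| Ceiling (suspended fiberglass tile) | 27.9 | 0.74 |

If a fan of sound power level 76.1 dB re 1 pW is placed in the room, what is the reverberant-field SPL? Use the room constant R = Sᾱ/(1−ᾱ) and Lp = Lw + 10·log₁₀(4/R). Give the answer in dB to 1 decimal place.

Σ(Sᵢαᵢ) = 53×0.16 + 27.9×0.08 + 27.9×0.74 = 31.358; total area S = 108.8 m².
ᾱ = 31.358/108.8 = 0.2882; R = Sᾱ/(1−ᾱ) = 31.358/(1−0.2882) = 44.055 m².
Lp = Lw + 10 log₁₀(4/R) = 76.1 -10.42 = 65.7 dB.

65.7 dB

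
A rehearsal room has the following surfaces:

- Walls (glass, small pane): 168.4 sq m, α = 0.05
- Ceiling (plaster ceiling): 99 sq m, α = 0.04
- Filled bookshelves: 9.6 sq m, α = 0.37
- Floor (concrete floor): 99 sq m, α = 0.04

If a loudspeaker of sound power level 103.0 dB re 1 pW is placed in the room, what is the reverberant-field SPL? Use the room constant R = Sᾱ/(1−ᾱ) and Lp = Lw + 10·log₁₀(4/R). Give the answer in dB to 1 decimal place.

A = 19.892 sabins; S = 376.0 sq m.
ᾱ = 0.0529, so room constant R = A/(1−ᾱ) = 21.003 sq m.
Lp = Lw + 10 log₁₀(4/R) = 103.0 -7.20 = 95.8 dB.

95.8 dB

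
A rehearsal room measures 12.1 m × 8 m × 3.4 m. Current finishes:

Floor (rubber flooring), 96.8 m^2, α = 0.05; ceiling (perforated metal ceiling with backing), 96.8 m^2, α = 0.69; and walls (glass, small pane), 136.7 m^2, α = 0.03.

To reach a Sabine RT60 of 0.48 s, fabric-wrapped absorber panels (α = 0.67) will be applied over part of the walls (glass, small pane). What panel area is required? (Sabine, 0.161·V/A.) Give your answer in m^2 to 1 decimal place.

Summing Sᵢαᵢ: 4.840 + 66.792 + 4.101 → A₁ = 75.733 sabins.
Required A₂ = 0.161·329.12/0.48 = 110.392 sabins.
Absorption to add: 110.392 − 75.733 = 34.659 sabins.
Each m^2 of panel replacing the walls (glass, small pane) adds (0.67 − 0.03) = 0.64 sabins.
Panel area = 34.659 / 0.64 = 54.2 m^2.

54.2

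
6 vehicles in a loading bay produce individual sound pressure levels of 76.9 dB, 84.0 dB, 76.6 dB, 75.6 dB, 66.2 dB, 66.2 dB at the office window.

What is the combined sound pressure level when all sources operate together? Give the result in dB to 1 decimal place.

Σ 10^(Lᵢ/10) = 3.905e+08.
Back to dB: 10·log₁₀ Σ = 85.9 dB.

85.9 dB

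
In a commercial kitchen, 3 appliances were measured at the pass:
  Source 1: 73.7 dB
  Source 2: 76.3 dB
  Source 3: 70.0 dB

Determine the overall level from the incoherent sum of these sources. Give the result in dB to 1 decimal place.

Converting to relative power and adding: 10^(73.7/10) + 10^(76.3/10) + 10^(70.0/10) = 7.61e+07.
L_total = 10·log₁₀(7.61e+07) = 78.8 dB.

78.8 dB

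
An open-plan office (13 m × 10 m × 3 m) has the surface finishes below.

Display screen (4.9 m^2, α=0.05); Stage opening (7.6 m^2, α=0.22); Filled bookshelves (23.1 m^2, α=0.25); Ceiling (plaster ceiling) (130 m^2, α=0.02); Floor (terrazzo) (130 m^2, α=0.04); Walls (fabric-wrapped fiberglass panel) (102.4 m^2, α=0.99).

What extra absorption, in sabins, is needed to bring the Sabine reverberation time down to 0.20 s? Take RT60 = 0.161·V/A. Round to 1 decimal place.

197.1 sabins

Summing Sᵢαᵢ: 0.245 + 1.672 + 5.775 + 2.600 + 5.200 + 101.376 → A₁ = 116.868 sabins.
For T = 0.20 s, need A₂ = 0.161·V/T = 0.161·390/0.20 = 313.950 sabins.
ΔA = A₂ − A₁ = 313.950 − 116.868 = 197.1 sabins.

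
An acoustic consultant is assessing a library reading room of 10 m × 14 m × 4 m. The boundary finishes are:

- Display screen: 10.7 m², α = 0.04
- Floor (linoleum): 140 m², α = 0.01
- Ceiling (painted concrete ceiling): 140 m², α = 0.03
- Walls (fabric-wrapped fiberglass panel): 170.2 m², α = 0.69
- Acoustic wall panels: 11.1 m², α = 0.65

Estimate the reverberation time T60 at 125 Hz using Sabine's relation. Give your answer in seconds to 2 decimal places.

0.69 sec

Total absorption A = 10.7*0.04 + 140*0.01 + 140*0.03 + 170.2*0.69 + 11.1*0.65
  = 0.428 + 1.400 + 4.200 + 117.438 + 7.215 = 130.681 m² sabins.
V = 10·14·4 = 560 m³.
RT60 = 0.161 · V / A = 0.161 × 560 / 130.681 = 0.69 s.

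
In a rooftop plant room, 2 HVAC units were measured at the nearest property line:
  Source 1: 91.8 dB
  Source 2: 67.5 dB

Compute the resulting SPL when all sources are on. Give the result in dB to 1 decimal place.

Converting to relative power and adding: 10^(91.8/10) + 10^(67.5/10) = 1.519e+09.
Back to dB: 10·log₁₀ Σ = 91.8 dB.

91.8 dB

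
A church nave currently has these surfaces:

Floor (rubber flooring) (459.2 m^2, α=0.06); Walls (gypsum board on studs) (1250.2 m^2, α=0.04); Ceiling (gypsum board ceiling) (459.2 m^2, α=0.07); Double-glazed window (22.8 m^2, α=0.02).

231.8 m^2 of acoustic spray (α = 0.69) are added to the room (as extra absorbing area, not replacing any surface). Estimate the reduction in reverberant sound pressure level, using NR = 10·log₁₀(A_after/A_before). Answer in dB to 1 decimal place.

A_before = Σ Sᵢαᵢ = 459.2*0.06 + 1250.2*0.04 + 459.2*0.07 + 22.8*0.02 = 110.160 sabins.
Treatment contributes 231.8·0.69 = 159.942 sabins.
New total A_after = 270.102 sabins.
NR = 10·log₁₀(270.102/110.160) = 3.9 dB.

3.9 dB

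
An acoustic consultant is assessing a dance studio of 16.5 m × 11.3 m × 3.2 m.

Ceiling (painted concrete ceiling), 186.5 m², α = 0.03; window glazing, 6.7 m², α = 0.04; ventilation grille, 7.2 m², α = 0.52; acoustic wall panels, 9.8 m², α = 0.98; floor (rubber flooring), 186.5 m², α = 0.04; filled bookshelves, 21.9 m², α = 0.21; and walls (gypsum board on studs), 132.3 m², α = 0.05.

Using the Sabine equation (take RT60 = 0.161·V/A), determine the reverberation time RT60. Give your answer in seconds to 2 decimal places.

Summing Sᵢαᵢ: 5.595 + 0.268 + 3.744 + 9.604 + 7.460 + 4.599 + 6.615 → A = 37.885 sabins.
V = 16.5·11.3·3.2 = 596.64 m³.
T = 0.161 V/A = 0.161·596.64/37.885 = 2.54 s.

2.54 s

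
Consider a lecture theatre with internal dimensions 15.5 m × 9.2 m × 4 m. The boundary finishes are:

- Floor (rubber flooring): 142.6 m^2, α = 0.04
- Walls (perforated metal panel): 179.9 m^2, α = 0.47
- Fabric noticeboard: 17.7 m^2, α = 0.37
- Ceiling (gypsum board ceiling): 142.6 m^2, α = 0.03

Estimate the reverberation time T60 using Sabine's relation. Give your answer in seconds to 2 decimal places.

A = Σ Sᵢαᵢ = 142.6*0.04 + 179.9*0.47 + 17.7*0.37 + 142.6*0.03 = 101.084 sabins.
Room volume: 570.4 m³.
RT60 = 0.161 · V / A = 0.161 × 570.4 / 101.084 = 0.91 s.

0.91 sec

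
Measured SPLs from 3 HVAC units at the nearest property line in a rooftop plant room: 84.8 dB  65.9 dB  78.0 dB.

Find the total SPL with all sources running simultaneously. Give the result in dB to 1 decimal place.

85.7 dB

Sum in the linear (power) domain: Σ 10^(Lᵢ/10) = 10^(84.8/10) + 10^(65.9/10) + 10^(78.0/10) = 3.69e+08.
Back to dB: 10·log₁₀ Σ = 85.7 dB.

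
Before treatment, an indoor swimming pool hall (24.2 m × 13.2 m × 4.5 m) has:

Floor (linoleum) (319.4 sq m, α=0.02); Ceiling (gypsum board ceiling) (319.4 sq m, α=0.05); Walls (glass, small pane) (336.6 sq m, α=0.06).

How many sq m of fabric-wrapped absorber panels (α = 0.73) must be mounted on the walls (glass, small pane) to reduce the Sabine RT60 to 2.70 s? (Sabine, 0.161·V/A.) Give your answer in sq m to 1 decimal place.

Total absorption A₁ = 319.4·0.02 + 319.4·0.05 + 336.6·0.06
  = 6.388 + 15.970 + 20.196 = 42.554 sq m sabins.
V = 1437.48 m³. Target absorption A₂ = 0.161 × 1437.48 / 2.70 = 85.716 sabins.
Absorption to add: 85.716 − 42.554 = 43.162 sabins.
Each sq m of panel replacing the walls (glass, small pane) adds (0.73 − 0.06) = 0.67 sabins.
Area = ΔA/Δα = 43.162/0.67 = 64.4 sq m.

64.4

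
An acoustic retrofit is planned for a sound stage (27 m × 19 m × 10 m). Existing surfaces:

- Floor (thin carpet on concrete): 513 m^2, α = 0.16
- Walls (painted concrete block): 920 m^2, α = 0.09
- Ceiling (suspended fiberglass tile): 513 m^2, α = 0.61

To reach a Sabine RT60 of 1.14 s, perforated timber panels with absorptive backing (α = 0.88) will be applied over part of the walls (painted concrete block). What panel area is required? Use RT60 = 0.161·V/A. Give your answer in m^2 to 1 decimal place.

312.3

Equivalent absorption area: A₁ = 513×0.16 + 920×0.09 + 513×0.61 = 477.810 m^2.
V = 5130 m³. Target absorption A₂ = 0.161 × 5130 / 1.14 = 724.500 sabins.
ΔA needed = 724.500 − 477.810 = 246.690 sabins.
Net gain per m^2: Δα = 0.88 − 0.09 = 0.79.
Area = ΔA/Δα = 246.690/0.79 = 312.3 m^2.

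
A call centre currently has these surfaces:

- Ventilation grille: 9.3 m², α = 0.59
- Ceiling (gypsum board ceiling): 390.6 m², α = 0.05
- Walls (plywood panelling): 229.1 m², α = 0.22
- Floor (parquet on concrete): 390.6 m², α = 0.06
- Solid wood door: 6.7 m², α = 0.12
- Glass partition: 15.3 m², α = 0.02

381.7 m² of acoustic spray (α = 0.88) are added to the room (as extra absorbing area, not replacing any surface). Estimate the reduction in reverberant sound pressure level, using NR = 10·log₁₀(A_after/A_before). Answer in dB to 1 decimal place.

Total absorption A_before = 9.3×0.59 + 390.6×0.05 + 229.1×0.22 + 390.6×0.06 + 6.7×0.12 + 15.3×0.02
  = 5.487 + 19.530 + 50.402 + 23.436 + 0.804 + 0.306 = 99.965 m² sabins.
Added absorption = 381.7 × 0.88 = 335.896 sabins.
New total A_after = 435.861 sabins.
NR = 10·log₁₀(435.861/99.965) = 6.4 dB.

6.4 dB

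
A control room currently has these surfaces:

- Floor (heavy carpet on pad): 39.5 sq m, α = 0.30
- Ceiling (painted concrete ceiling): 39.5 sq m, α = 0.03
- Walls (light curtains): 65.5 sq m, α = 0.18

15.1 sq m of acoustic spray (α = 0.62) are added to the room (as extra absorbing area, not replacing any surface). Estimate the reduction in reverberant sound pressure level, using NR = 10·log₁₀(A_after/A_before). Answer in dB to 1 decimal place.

Equivalent absorption area: A_before = 39.5·0.30 + 39.5·0.03 + 65.5·0.18 = 24.825 sq m.
Added absorption = 15.1 × 0.62 = 9.362 sabins.
New total A_after = 34.187 sabins.
NR = 10·log₁₀(34.187/24.825) = 1.4 dB.

1.4 dB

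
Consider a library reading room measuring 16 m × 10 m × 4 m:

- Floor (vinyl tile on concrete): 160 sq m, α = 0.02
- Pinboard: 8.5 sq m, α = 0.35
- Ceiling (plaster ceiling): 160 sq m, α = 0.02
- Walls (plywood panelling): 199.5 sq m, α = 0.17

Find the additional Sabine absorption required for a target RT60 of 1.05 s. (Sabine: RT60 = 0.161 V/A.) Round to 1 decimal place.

54.8 sabins

A₁ = Σ Sᵢαᵢ = 160×0.02 + 8.5×0.35 + 160×0.02 + 199.5×0.17 = 43.290 sabins.
V = 640 m³. Required absorption A₂ = 0.161 × 640 / 1.05 = 98.133 sabins.
Shortfall: 98.133 − 43.290 = 54.8 sabins.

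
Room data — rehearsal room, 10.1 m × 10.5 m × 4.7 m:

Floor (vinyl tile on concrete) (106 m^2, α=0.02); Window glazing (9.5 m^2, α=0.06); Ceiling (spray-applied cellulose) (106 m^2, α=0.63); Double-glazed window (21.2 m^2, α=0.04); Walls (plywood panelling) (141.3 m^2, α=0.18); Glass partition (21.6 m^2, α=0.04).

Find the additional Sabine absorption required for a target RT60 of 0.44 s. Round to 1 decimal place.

85.8 sabins

Total absorption A₁ = 106·0.02 + 9.5·0.06 + 106·0.63 + 21.2·0.04 + 141.3·0.18 + 21.6·0.04
  = 2.120 + 0.570 + 66.780 + 0.848 + 25.434 + 0.864 = 96.616 m^2 sabins.
V = 498.435 m³. Required absorption A₂ = 0.161 × 498.435 / 0.44 = 182.382 sabins.
Shortfall: 182.382 − 96.616 = 85.8 sabins.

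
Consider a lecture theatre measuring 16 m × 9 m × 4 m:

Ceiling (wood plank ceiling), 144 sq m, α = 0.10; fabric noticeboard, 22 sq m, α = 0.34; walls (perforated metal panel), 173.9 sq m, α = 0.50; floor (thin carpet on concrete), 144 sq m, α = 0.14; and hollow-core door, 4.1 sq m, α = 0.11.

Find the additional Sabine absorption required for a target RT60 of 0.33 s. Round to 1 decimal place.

151.6 sabins

Total absorption A₁ = 144·0.10 + 22·0.34 + 173.9·0.50 + 144·0.14 + 4.1·0.11
  = 14.400 + 7.480 + 86.950 + 20.160 + 0.451 = 129.441 sq m sabins.
Target A₂ = 0.161·576/0.33 = 281.018 sabins (V = 576 m³).
ΔA = A₂ − A₁ = 281.018 − 129.441 = 151.6 sabins.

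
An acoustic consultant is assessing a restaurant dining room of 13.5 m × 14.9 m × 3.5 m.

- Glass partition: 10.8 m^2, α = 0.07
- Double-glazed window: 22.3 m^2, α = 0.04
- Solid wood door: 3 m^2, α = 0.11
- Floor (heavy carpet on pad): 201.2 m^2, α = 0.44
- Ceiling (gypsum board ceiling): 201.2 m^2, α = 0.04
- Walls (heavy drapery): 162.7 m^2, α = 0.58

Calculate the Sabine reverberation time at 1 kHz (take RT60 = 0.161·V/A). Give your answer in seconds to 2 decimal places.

0.59 sec

Summing Sᵢαᵢ: 0.756 + 0.892 + 0.330 + 88.528 + 8.048 + 94.366 → A = 192.920 sabins.
Room volume: 704.025 m³.
T = 0.161 V/A = 0.161·704.025/192.920 = 0.59 s.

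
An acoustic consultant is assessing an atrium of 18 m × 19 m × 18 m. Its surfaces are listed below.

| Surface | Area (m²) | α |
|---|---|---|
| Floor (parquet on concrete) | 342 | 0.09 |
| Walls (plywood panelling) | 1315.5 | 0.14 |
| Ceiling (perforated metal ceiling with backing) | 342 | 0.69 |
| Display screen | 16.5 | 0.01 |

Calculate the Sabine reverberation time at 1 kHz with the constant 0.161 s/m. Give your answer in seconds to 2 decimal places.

Total absorption A = 342*0.09 + 1315.5*0.14 + 342*0.69 + 16.5*0.01
  = 30.780 + 184.170 + 235.980 + 0.165 = 451.095 m² sabins.
Room volume: 6156 m³.
T = 0.161 V/A = 0.161·6156/451.095 = 2.20 s.

2.20 s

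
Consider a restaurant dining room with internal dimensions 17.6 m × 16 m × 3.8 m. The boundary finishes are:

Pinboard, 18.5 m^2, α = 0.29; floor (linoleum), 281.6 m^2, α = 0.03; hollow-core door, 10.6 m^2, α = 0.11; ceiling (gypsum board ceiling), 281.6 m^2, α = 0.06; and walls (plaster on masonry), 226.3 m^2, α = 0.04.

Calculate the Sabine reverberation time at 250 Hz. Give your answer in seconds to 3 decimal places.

Total absorption A = 18.5*0.29 + 281.6*0.03 + 10.6*0.11 + 281.6*0.06 + 226.3*0.04
  = 5.365 + 8.448 + 1.166 + 16.896 + 9.052 = 40.927 m^2 sabins.
V = 17.6·16·3.8 = 1070.08 m³.
Sabine: RT60 = 0.161 × 1070.08 / 40.927 = 4.210 s.

4.210 s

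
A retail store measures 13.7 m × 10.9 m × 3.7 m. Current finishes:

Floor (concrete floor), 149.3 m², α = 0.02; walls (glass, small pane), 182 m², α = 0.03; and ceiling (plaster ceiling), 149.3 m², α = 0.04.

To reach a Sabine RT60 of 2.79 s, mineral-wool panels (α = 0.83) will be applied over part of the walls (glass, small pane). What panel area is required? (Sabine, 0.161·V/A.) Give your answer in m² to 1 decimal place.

A₁ = Σ Sᵢαᵢ = 149.3·0.02 + 182·0.03 + 149.3·0.04 = 14.418 sabins.
Required A₂ = 0.161·552.521/2.79 = 31.884 sabins.
ΔA needed = 31.884 − 14.418 = 17.466 sabins.
Each m² of panel replacing the walls (glass, small pane) adds (0.83 − 0.03) = 0.80 sabins.
Panel area = 17.466 / 0.80 = 21.8 m².

21.8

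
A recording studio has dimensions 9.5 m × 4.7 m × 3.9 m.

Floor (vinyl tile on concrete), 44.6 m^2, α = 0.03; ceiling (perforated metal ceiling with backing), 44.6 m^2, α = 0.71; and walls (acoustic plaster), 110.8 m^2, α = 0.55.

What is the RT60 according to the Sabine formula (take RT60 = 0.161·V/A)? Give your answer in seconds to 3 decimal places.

0.298 seconds

Equivalent absorption area: A = 44.6·0.03 + 44.6·0.71 + 110.8·0.55 = 93.944 m^2.
Room volume: 174.135 m³.
Sabine: RT60 = 0.161 × 174.135 / 93.944 = 0.298 s.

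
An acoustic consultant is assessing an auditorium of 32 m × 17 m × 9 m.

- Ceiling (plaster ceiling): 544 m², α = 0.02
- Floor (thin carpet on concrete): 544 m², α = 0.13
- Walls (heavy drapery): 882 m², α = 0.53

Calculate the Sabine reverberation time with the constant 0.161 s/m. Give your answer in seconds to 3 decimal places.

Equivalent absorption area: A = 544*0.02 + 544*0.13 + 882*0.53 = 549.060 m².
Volume V = 32 × 17 × 9 = 4896 m³.
RT60 = 0.161 · V / A = 0.161 × 4896 / 549.060 = 1.436 s.

1.436 sec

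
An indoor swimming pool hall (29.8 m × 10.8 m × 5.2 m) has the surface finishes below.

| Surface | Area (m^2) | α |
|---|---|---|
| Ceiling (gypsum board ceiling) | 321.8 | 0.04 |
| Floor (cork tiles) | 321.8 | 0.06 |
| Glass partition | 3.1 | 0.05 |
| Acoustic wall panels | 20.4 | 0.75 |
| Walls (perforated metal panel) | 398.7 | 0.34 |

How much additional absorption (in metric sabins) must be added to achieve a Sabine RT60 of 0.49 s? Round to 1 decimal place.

A₁ = Σ Sᵢαᵢ = 321.8*0.04 + 321.8*0.06 + 3.1*0.05 + 20.4*0.75 + 398.7*0.34 = 183.193 sabins.
Target A₂ = 0.161·1673.568/0.49 = 549.887 sabins (V = 1673.568 m³).
Additional absorption ΔA = 549.887 − 183.193 = 366.7 sabins.

366.7 sabins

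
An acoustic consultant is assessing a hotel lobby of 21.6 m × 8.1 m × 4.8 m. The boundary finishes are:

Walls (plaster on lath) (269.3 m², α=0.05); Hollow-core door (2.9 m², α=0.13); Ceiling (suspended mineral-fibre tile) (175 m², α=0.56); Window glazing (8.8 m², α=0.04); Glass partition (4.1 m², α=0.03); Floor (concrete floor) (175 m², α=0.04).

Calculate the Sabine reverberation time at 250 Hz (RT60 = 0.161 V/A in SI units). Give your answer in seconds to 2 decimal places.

Total absorption A = 269.3·0.05 + 2.9·0.13 + 175·0.56 + 8.8·0.04 + 4.1·0.03 + 175·0.04
  = 13.465 + 0.377 + 98.000 + 0.352 + 0.123 + 7.000 = 119.317 m² sabins.
Volume V = 21.6 × 8.1 × 4.8 = 839.808 m³.
Sabine: RT60 = 0.161 × 839.808 / 119.317 = 1.13 s.

1.13 seconds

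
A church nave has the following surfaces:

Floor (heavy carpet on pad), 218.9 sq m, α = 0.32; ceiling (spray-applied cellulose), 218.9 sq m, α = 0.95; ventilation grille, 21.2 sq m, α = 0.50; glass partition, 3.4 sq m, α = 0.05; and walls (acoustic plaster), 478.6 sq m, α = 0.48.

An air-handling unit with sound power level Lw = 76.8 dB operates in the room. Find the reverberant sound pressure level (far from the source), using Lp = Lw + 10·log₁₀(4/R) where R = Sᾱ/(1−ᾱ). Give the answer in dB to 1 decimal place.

52.2 dB

Σ(Sᵢαᵢ) = 218.9×0.32 + 218.9×0.95 + 21.2×0.50 + 3.4×0.05 + 478.6×0.48 = 518.501; total area S = 941.0 sq m.
ᾱ = 518.501/941.0 = 0.5510; R = Sᾱ/(1−ᾱ) = 518.501/(1−0.5510) = 1154.791 sq m.
Lp = 76.8 + 10·log₁₀(4/1154.791) = 76.8 + (-24.60) = 52.2 dB.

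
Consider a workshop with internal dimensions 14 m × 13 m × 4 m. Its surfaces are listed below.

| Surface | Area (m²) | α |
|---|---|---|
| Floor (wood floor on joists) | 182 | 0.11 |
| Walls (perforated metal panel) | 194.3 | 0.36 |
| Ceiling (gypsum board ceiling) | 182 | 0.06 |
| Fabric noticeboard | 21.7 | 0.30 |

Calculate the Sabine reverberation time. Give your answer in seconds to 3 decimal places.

A = Σ Sᵢαᵢ = 182*0.11 + 194.3*0.36 + 182*0.06 + 21.7*0.30 = 107.398 sabins.
V = 14·13·4 = 728 m³.
T = 0.161 V/A = 0.161·728/107.398 = 1.091 s.

1.091 sec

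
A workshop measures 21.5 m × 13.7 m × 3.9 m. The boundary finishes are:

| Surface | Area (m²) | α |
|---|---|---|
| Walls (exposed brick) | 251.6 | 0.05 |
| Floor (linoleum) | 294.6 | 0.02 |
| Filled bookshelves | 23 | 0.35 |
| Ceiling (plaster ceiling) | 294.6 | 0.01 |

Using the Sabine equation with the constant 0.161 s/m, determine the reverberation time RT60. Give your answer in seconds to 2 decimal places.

Equivalent absorption area: A = 251.6*0.05 + 294.6*0.02 + 23*0.35 + 294.6*0.01 = 29.468 m².
V = 21.5·13.7·3.9 = 1148.745 m³.
RT60 = 0.161 · V / A = 0.161 × 1148.745 / 29.468 = 6.28 s.

6.28 seconds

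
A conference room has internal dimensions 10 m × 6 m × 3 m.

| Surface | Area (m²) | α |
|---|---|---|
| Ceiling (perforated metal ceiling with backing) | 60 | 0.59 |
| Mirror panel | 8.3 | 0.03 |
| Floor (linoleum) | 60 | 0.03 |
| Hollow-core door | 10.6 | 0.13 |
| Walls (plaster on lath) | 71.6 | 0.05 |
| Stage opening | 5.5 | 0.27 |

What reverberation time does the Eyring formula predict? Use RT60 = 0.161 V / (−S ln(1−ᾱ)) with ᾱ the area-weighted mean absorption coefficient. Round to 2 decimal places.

0.59 s

S = Σ Sᵢ = 216.0 m².
Absorption A = 60·0.59 + 8.3·0.03 + 60·0.03 + 10.6·0.13 + 71.6·0.05 + 5.5·0.27 = 43.892 sabins.
ᾱ = 43.892 / 216.0 = 0.2032.
−S·ln(1−ᾱ) = −216.0 × ln(1 − 0.2032) = 49.065.
V = 10 × 6 × 3 = 180 m³.
RT60 = 0.161 × 180 / 49.065 = 0.59 s.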